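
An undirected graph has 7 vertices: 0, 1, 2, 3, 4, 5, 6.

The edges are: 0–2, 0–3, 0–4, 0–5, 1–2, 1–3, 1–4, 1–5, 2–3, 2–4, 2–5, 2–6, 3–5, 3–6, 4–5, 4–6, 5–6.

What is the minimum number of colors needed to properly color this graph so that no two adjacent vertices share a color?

0, 2, 4, 5 are mutually adjacent (a clique of size 4), so at least 4 colors are needed.
A valid assignment using 4 colors: 0=d, 1=d, 2=b, 3=c, 4=c, 5=a, 6=d. Every edge joins two different colors.

4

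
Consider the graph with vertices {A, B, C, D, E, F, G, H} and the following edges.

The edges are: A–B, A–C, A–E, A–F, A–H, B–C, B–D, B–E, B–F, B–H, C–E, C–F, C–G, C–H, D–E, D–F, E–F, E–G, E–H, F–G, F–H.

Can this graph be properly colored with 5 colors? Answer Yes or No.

No

A, B, C, E, F, H are pairwise adjacent (a clique of size 6), so at least 6 colors are needed.
So 5 colors are not enough.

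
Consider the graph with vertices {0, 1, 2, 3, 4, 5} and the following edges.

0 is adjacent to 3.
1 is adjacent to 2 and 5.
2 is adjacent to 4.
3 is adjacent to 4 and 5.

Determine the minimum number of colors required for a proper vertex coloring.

3

The cycle 1-5-3-4-2-1 has odd length 5, so it cannot be 2-colored; at least 3 colors are needed.
3 colors suffice: color red → {1, 3}; color blue → {0, 4, 5}; color green → {2}. Every edge joins two different colors.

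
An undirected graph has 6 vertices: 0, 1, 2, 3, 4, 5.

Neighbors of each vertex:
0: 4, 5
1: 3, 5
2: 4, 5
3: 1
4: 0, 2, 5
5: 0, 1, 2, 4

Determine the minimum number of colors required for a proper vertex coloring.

3

0, 4, 5 are pairwise adjacent, so at least 3 colors are needed.
A valid assignment using 3 colors: 0=green, 1=blue, 2=green, 3=red, 4=blue, 5=red. Each edge has distinct colors on its endpoints.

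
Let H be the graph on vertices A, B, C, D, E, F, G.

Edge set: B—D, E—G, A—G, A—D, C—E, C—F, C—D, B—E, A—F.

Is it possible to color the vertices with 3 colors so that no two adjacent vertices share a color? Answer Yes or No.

The chromatic number is 3. The cycle C-D-A-G-E-C has odd length 5, so it cannot be 2-colored; at least 3 colors are needed.
3 colors suffice: color red → {A, B, C}; color blue → {D, E, F}; color green → {G}.
That is already a proper 3-coloring.

Yes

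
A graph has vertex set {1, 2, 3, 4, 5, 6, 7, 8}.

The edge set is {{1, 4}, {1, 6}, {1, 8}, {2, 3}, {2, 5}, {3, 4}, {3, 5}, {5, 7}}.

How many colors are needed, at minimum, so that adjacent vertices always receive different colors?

3

2, 3, 5 are mutually adjacent, so at least 3 colors are needed.
3 colors suffice: color a → {1, 5}; color b → {3, 6, 7, 8}; color c → {2, 4}. Every edge joins two different colors.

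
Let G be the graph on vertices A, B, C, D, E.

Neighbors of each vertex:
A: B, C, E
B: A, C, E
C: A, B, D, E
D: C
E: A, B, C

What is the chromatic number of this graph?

A, B, C, E form a clique, so at least 4 colors are needed.
One proper 4-coloring: A=blue, B=yellow, C=red, D=blue, E=green. No two adjacent vertices share a color.

4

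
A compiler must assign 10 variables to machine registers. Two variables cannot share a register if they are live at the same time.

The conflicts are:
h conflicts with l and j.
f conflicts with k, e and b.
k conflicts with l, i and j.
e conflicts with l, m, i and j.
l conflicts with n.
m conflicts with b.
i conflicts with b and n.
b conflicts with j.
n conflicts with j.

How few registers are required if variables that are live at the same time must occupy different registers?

2

e and i conflict, so at least 2 registers are needed.
A valid assignment using 2 registers: h=2, f=1, k=2, e=2, l=1, m=1, i=1, b=2, n=2, j=1. No two conflicting variables share a register.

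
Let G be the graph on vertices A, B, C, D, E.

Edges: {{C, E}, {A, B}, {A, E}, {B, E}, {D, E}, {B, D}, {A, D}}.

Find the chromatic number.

A, B, D, E are pairwise adjacent (a clique of size 4), so at least 4 colors are needed.
4 colors suffice: A=4, B=3, C=2, D=2, E=1. Every edge joins two different colors.

4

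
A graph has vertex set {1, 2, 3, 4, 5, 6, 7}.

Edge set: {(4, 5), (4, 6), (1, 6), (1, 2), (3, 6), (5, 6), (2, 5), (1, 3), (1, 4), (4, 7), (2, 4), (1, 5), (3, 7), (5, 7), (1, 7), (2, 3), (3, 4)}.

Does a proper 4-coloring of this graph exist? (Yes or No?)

The chromatic number is 4. 1, 2, 4, 5 are mutually adjacent (a clique of size 4), so at least 4 colors are needed.
A valid assignment using 4 colors: 1=red, 2=yellow, 3=green, 4=blue, 5=green, 6=yellow, 7=yellow.
That is already a proper 4-coloring.

Yes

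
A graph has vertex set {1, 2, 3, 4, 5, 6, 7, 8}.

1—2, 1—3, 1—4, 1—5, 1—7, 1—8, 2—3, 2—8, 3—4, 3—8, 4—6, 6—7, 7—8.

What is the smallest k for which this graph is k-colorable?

1, 2, 3, 8 are mutually adjacent (a clique of size 4), so at least 4 colors are needed.
4 colors suffice: color a → {1, 6}; color b → {3, 5, 7}; color c → {4, 8}; color d → {2}. Every edge joins two different colors.

4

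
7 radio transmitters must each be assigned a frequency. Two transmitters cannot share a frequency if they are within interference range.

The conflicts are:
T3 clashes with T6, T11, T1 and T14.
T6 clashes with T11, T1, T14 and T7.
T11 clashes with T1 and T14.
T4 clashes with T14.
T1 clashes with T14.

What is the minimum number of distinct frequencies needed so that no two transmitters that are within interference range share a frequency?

T3, T6, T11, T1, T14 all conflict with each other, so at least 5 frequencies are needed.
5 frequencies suffice: frequency 1 → {T6, T4}; frequency 2 → {T14, T7}; frequency 3 → {T1}; frequency 4 → {T3}; frequency 5 → {T11}. Each listed conflict is separated.

5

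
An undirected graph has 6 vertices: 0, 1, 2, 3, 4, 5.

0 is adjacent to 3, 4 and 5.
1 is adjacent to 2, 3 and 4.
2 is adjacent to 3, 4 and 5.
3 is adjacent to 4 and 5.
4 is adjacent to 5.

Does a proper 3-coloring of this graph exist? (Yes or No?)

0, 3, 4, 5 are mutually adjacent (a clique of size 4), so at least 4 colors are needed.
So 3 colors are not enough.

No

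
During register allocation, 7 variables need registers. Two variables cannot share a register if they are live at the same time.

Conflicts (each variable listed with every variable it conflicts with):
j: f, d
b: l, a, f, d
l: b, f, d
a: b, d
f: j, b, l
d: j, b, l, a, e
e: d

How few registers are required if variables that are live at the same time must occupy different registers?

3

b, a, d are mutually in conflict, so at least 3 registers are needed.
3 registers suffice: j=2, b=2, l=3, a=3, f=1, d=1, e=2. Each listed conflict is separated.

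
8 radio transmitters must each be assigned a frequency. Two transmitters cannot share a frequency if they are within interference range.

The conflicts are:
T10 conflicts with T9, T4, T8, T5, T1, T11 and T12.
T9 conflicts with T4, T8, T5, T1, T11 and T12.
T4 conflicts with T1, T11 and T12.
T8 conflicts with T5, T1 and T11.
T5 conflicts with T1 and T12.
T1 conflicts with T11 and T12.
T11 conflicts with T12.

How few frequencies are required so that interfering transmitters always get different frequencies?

6

T10, T9, T4, T1, T11, T12 pairwise conflict, so at least 6 frequencies are needed.
6 frequencies suffice: frequency 1 → {T9}; frequency 2 → {T1}; frequency 3 → {T10}; frequency 4 → {T5, T11}; frequency 5 → {T8, T12}; frequency 6 → {T4}. Each listed conflict is separated.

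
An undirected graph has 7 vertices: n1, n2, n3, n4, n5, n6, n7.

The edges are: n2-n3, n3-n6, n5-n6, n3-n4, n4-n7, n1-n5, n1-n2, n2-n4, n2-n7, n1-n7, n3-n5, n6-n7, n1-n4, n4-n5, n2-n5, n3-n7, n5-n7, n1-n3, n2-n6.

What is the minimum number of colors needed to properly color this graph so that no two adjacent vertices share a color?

6

n1, n2, n3, n4, n5, n7 are pairwise adjacent (a clique of size 6), so at least 6 colors are needed.
6 colors suffice: color 1 → {n5}; color 2 → {n7}; color 3 → {n3}; color 4 → {n2}; color 5 → {n1, n6}; color 6 → {n4}. Each edge has distinct colors on its endpoints.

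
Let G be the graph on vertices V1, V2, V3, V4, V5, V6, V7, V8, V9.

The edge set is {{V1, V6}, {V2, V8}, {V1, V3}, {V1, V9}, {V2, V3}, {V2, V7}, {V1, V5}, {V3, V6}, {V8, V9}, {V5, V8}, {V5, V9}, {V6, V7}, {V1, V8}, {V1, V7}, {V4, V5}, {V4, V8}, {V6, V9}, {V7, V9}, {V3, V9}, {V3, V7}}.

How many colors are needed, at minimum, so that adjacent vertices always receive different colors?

5

V1, V3, V6, V7, V9 form a clique, so at least 5 colors are needed.
One proper 5-coloring: V1=1, V2=1, V3=3, V4=1, V5=4, V6=5, V7=4, V8=3, V9=2. Each edge has distinct colors on its endpoints.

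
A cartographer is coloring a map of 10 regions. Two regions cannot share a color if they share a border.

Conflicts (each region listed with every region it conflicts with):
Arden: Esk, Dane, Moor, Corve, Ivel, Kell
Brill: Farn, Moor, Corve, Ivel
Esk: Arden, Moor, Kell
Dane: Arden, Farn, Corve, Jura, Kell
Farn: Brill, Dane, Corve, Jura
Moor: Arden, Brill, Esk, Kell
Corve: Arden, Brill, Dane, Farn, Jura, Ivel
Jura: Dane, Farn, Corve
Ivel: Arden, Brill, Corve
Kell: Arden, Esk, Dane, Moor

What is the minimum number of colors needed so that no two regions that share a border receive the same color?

Dane, Farn, Corve, Jura pairwise conflict, so at least 4 colors are needed.
4 colors suffice: color 1 → {Arden, Brill, Jura}; color 2 → {Moor, Corve}; color 3 → {Esk, Dane, Ivel}; color 4 → {Farn, Kell}. Every pair that conflicts lands in different colors.

4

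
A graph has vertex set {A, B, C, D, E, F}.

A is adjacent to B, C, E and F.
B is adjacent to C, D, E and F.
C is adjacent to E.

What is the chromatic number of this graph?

A, B, C, E are pairwise adjacent (a clique of size 4), so at least 4 colors are needed.
4 colors suffice: color red → {B}; color blue → {A, D}; color green → {E, F}; color yellow → {C}. Every edge joins two different colors.

4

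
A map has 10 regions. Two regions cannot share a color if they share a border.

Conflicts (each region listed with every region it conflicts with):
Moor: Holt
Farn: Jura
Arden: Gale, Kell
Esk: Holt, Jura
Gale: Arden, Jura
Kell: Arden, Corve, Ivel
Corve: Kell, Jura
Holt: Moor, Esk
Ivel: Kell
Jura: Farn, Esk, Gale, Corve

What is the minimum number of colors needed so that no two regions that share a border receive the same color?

The cycle Kell-Corve-Jura-Gale-Arden-Kell has odd length 5, so it cannot be 2-colored; at least 3 colors are needed.
3 colors suffice: Moor=2, Farn=2, Arden=3, Esk=2, Gale=2, Kell=1, Corve=2, Holt=1, Ivel=2, Jura=1. No two conflicting regions share a color.

3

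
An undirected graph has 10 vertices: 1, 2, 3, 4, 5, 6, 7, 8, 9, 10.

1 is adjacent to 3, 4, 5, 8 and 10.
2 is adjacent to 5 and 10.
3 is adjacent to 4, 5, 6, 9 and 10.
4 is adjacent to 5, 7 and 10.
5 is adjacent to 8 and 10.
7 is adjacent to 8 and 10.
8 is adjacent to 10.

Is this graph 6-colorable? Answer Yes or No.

Yes

The chromatic number is 5. 1, 3, 4, 5, 10 are mutually adjacent (a clique of size 5), so at least 5 colors are needed.
5 colors suffice: color red → {6, 9, 10}; color blue → {2, 3, 8}; color green → {5, 7}; color yellow → {1}; color purple → {4}.
Since 6 ≥ 5, a proper 6-coloring certainly exists.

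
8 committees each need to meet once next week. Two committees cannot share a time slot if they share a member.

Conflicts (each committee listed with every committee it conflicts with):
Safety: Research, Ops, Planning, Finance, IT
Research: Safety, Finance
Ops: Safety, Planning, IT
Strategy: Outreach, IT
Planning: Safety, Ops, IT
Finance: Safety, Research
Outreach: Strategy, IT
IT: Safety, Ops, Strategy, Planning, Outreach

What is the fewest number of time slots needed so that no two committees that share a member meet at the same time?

Safety, Ops, Planning, IT all conflict with each other, so at least 4 time slots are needed.
4 time slots suffice: time slot 1 → {Safety, Outreach}; time slot 2 → {Research, IT}; time slot 3 → {Strategy, Planning, Finance}; time slot 4 → {Ops}. Every pair that conflicts lands in different time slots.

4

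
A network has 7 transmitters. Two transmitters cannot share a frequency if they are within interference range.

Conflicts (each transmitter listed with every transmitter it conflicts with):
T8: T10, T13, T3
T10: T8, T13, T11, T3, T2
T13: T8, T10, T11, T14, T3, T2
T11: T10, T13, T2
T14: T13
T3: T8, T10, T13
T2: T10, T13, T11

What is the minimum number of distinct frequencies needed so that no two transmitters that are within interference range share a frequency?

T10, T13, T11, T2 all conflict with each other, so at least 4 frequencies are needed.
A valid assignment using 4 frequencies: T8=3, T10=2, T13=1, T11=3, T14=2, T3=4, T2=4. Every pair that conflicts lands in different frequencies.

4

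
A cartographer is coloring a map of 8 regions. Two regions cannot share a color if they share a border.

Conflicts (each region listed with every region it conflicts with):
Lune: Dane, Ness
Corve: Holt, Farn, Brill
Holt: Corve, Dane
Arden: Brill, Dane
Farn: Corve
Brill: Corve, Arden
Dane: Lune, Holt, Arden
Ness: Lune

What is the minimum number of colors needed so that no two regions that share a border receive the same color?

The cycle Holt-Corve-Brill-Arden-Dane-Holt has odd length 5, so it cannot be 2-colored; at least 3 colors are needed.
3 colors suffice: color 1 → {Corve, Dane, Ness}; color 2 → {Lune, Holt, Farn, Brill}; color 3 → {Arden}. No two conflicting regions share a color.

3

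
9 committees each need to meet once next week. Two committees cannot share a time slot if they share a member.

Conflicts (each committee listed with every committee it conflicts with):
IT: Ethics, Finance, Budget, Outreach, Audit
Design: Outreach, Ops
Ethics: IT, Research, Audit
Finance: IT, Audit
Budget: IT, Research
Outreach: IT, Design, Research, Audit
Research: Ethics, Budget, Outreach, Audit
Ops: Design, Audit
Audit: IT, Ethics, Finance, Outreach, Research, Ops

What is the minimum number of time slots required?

3

IT, Finance, Audit pairwise conflict, so at least 3 time slots are needed.
3 time slots suffice: time slot 1 → {Design, Budget, Audit}; time slot 2 → {IT, Research, Ops}; time slot 3 → {Ethics, Finance, Outreach}. No two conflicting committees share a time slot.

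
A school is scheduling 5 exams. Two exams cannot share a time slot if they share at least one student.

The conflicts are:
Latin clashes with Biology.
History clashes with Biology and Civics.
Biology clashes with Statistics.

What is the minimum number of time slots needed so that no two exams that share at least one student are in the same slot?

History and Biology conflict, so at least 2 time slots are needed.
Using 2 time slots: Latin=2, History=2, Biology=1, Civics=1, Statistics=2. Each listed conflict is separated.

2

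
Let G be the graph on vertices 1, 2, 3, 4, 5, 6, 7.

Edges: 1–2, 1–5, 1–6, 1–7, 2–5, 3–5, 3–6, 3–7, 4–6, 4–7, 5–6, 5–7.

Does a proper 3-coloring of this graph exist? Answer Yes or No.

The chromatic number is 3. 1, 5, 6 are pairwise adjacent, so at least 3 colors are needed.
3 colors suffice: color a → {4, 5}; color b → {1, 3}; color c → {2, 6, 7}.
That is already a proper 3-coloring.

Yes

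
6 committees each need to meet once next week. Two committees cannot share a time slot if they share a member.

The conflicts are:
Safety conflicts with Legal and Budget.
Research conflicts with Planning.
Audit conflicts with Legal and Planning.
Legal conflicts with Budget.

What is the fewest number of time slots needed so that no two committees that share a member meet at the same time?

3

Safety, Legal, Budget all conflict with each other, so at least 3 time slots are needed.
Using 3 time slots: Safety=2, Research=2, Audit=2, Legal=1, Planning=1, Budget=3. Every pair that conflicts lands in different time slots.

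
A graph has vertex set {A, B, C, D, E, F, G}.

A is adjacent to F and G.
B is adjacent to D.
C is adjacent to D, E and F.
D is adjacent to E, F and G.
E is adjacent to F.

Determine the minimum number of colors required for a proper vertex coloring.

C, D, E, F form a clique, so at least 4 colors are needed.
4 colors suffice: A=red, B=blue, C=yellow, D=red, E=green, F=blue, G=blue. Every edge joins two different colors.

4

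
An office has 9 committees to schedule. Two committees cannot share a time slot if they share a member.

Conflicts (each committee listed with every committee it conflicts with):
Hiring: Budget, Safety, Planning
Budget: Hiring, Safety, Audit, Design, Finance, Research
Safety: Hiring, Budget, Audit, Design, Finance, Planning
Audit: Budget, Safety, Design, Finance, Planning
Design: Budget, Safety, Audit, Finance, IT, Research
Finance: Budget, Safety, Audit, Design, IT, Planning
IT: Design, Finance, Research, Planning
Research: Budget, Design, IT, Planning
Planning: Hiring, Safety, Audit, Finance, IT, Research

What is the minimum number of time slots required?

5

Budget, Safety, Audit, Design, Finance pairwise conflict, so at least 5 time slots are needed.
5 time slots suffice: time slot 1 → {Budget, Planning}; time slot 2 → {Hiring, Finance, Research}; time slot 3 → {Safety, IT}; time slot 4 → {Design}; time slot 5 → {Audit}. No two conflicting committees share a time slot.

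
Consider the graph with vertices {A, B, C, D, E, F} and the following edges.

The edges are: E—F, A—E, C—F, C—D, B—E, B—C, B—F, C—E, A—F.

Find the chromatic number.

B, C, E, F are mutually adjacent (a clique of size 4), so at least 4 colors are needed.
4 colors suffice: color red → {D, F}; color blue → {E}; color green → {A, C}; color yellow → {B}. No two adjacent vertices share a color.

4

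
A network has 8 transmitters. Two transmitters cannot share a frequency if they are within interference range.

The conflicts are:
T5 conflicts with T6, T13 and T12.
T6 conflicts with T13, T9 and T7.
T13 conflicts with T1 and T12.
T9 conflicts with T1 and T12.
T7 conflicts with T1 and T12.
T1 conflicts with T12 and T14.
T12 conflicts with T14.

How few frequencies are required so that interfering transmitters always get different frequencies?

T5, T6, T13 all conflict with each other, so at least 3 frequencies are needed.
Using 3 frequencies: T5=2, T6=1, T13=3, T9=3, T7=3, T1=2, T12=1, T14=3. Every pair that conflicts lands in different frequencies.

3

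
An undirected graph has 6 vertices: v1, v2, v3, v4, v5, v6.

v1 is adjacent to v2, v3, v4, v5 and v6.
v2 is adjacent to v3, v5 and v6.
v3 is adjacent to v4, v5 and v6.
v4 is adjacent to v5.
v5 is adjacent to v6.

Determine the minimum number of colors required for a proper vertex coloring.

v1, v2, v3, v5, v6 are mutually adjacent (a clique of size 5), so at least 5 colors are needed.
5 colors suffice: color red → {v1}; color blue → {v5}; color green → {v3}; color yellow → {v4, v6}; color purple → {v2}. No two adjacent vertices share a color.

5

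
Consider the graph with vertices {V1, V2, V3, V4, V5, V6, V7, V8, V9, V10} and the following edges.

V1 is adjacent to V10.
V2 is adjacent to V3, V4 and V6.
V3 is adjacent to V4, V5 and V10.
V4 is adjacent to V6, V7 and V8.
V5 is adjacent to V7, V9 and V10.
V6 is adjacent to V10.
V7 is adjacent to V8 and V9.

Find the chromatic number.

3

V3, V5, V10 form a triangle, so at least 3 colors are needed.
3 colors suffice: V1=1, V2=2, V3=3, V4=1, V5=1, V6=3, V7=2, V8=3, V9=3, V10=2. Every edge joins two different colors.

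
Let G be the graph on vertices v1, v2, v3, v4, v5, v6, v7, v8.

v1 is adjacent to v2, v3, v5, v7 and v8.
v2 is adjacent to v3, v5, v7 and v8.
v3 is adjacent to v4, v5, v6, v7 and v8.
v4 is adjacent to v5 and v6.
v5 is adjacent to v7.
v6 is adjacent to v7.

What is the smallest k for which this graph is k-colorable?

5

v1, v2, v3, v5, v7 form a clique, so at least 5 colors are needed.
One proper 5-coloring: v1=5, v2=4, v3=1, v4=2, v5=3, v6=3, v7=2, v8=2. Each edge has distinct colors on its endpoints.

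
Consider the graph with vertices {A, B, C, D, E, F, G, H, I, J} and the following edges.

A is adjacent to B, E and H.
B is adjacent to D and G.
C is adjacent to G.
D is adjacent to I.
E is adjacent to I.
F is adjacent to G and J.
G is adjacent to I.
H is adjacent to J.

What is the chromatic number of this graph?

The cycle E-I-G-B-A-E has odd length 5, so it cannot be 2-colored; at least 3 colors are needed.
3 colors suffice: color red → {A, D, G, J}; color blue → {B, C, F, H, I}; color green → {E}. No two adjacent vertices share a color.

3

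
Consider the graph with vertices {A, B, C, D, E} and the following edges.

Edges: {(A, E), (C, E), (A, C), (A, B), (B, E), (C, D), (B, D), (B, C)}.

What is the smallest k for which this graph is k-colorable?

A, B, C, E are pairwise adjacent (a clique of size 4), so at least 4 colors are needed.
4 colors suffice: color 1 → {C}; color 2 → {B}; color 3 → {A, D}; color 4 → {E}. No two adjacent vertices share a color.

4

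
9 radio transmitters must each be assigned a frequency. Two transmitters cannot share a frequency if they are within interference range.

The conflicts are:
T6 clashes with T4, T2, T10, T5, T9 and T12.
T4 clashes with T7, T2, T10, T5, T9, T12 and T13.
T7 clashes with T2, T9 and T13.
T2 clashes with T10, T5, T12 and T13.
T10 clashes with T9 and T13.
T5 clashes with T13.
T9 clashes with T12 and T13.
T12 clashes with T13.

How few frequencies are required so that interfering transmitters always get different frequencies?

4

T4, T7, T2, T13 all conflict with each other, so at least 4 frequencies are needed.
A valid assignment using 4 frequencies: T6=2, T4=1, T7=4, T2=3, T10=4, T5=4, T9=3, T12=4, T13=2. No two conflicting transmitters share a frequency.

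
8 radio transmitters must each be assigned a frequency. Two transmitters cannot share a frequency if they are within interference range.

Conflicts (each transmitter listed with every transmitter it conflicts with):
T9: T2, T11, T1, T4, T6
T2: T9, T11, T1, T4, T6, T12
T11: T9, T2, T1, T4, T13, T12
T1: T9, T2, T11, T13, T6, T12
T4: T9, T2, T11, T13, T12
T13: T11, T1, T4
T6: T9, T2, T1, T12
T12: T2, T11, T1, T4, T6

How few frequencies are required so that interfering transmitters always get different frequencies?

T9, T2, T11, T1 are mutually in conflict, so at least 4 frequencies are needed.
4 frequencies suffice: frequency 1 → {T2, T13}; frequency 2 → {T1, T4}; frequency 3 → {T11, T6}; frequency 4 → {T9, T12}. No two conflicting transmitters share a frequency.

4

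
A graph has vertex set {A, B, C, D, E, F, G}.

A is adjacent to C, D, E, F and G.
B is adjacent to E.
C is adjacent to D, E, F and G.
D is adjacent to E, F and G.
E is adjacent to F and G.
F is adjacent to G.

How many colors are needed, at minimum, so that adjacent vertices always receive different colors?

6

A, C, D, E, F, G are pairwise adjacent (a clique of size 6), so at least 6 colors are needed.
6 colors suffice: color 1 → {E}; color 2 → {B, F}; color 3 → {C}; color 4 → {D}; color 5 → {A}; color 6 → {G}. Every edge joins two different colors.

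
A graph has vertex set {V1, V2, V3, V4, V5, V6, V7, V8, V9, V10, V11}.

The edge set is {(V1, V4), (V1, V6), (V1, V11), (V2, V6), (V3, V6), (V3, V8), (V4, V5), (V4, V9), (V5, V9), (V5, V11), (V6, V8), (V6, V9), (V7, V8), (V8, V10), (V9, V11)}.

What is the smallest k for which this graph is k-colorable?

3

V5, V9, V11 form a triangle, so at least 3 colors are needed.
3 colors suffice: color 1 → {V5, V6, V7, V10}; color 2 → {V1, V2, V8, V9}; color 3 → {V3, V4, V11}. No two adjacent vertices share a color.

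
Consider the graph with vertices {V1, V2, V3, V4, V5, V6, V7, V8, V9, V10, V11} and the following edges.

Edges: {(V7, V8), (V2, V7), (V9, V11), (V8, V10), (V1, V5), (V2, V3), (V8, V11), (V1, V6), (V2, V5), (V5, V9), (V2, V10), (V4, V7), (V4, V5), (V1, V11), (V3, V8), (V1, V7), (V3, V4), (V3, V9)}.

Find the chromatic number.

2

V3 and V9 are adjacent, so at least 2 colors are needed.
2 colors suffice: color 1 → {V3, V5, V6, V7, V10, V11}; color 2 → {V1, V2, V4, V8, V9}. Each edge has distinct colors on its endpoints.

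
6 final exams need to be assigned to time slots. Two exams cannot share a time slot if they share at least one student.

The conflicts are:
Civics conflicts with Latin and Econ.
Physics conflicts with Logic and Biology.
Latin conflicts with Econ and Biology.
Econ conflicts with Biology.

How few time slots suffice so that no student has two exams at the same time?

Latin, Econ, Biology are mutually in conflict, so at least 3 time slots are needed.
3 time slots suffice: Civics=3, Physics=1, Latin=2, Logic=2, Econ=1, Biology=3. Each listed conflict is separated.

3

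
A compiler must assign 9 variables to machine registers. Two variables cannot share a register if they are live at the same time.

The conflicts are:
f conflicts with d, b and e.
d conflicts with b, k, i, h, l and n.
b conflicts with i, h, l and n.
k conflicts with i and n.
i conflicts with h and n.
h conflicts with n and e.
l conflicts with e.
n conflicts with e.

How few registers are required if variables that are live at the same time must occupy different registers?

5

d, b, i, h, n pairwise conflict, so at least 5 registers are needed.
A valid assignment using 5 registers: f=3, d=1, b=2, k=2, i=5, h=4, l=3, n=3, e=1. Each listed conflict is separated.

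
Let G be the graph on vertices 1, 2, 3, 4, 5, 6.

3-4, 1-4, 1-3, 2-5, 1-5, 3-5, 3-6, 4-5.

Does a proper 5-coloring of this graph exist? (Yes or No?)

Yes

The chromatic number is 4. 1, 3, 4, 5 are mutually adjacent (a clique of size 4), so at least 4 colors are needed.
One proper 4-coloring: 1=d, 2=b, 3=b, 4=c, 5=a, 6=a.
Since 5 ≥ 4, a proper 5-coloring certainly exists.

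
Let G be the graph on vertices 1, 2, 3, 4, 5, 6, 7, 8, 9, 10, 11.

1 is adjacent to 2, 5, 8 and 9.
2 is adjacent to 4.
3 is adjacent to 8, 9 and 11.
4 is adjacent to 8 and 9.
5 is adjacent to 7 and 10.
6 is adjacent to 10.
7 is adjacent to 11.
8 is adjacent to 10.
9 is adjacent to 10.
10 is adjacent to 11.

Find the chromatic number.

2

1 and 5 are adjacent, so at least 2 colors are needed.
One proper 2-coloring: 1=red, 2=blue, 3=red, 4=red, 5=blue, 6=blue, 7=red, 8=blue, 9=blue, 10=red, 11=blue. No two adjacent vertices share a color.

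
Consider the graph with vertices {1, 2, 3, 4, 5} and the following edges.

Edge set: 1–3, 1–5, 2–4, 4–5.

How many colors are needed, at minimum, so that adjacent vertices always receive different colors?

2

4 and 5 are adjacent, so at least 2 colors are needed.
2 colors suffice: color a → {1, 4}; color b → {2, 3, 5}. Each edge has distinct colors on its endpoints.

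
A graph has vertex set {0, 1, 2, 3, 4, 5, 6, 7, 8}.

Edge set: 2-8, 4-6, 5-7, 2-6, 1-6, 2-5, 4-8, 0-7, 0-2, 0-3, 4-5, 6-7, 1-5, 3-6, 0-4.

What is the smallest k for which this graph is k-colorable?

2

0 and 4 are adjacent, so at least 2 colors are needed.
2 colors suffice: color a → {0, 5, 6, 8}; color b → {1, 2, 3, 4, 7}. Every edge joins two different colors.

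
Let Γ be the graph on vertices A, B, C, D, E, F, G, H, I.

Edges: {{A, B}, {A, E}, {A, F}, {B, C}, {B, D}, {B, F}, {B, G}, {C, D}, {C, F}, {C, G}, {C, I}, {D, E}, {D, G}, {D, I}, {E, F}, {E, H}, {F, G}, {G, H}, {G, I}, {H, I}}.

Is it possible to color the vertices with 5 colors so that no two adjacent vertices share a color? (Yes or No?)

The chromatic number is 4. B, C, F, G are mutually adjacent (a clique of size 4), so at least 4 colors are needed.
4 colors suffice: color red → {E, G}; color blue → {A, C, H}; color green → {D, F}; color yellow → {B, I}.
Since 5 ≥ 4, a proper 5-coloring certainly exists.

Yes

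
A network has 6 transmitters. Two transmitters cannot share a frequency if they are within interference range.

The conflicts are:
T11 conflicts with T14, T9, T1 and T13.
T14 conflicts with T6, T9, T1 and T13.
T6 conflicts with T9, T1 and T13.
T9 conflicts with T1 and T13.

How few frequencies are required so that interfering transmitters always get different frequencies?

T11, T14, T9, T13 all conflict with each other, so at least 4 frequencies are needed.
Using 4 frequencies: T11=3, T14=2, T6=3, T9=1, T1=4, T13=4. Every pair that conflicts lands in different frequencies.

4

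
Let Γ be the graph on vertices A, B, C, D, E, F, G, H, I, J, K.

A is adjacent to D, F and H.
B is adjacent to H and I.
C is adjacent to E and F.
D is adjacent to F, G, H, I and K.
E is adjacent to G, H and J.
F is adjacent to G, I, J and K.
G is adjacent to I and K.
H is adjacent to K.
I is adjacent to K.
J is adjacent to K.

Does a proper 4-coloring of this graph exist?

No

D, F, G, I, K are pairwise adjacent (a clique of size 5), so at least 5 colors are needed.
So 4 colors are not enough.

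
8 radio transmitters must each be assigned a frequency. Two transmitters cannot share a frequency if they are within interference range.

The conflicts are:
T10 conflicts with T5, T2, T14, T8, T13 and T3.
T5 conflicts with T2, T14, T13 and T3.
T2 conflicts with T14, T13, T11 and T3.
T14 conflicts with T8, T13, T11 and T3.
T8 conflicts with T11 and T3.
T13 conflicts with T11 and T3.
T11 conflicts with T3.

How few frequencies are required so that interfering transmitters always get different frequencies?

6

T10, T5, T2, T14, T13, T3 pairwise conflict, so at least 6 frequencies are needed.
A valid assignment using 6 frequencies: T10=5, T5=6, T2=4, T14=1, T8=3, T13=3, T11=5, T3=2. Every pair that conflicts lands in different frequencies.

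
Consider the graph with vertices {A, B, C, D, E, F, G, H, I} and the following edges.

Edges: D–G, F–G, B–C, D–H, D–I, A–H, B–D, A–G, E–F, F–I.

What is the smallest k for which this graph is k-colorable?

2

D and I are adjacent, so at least 2 colors are needed.
A valid assignment using 2 colors: A=1, B=2, C=1, D=1, E=2, F=1, G=2, H=2, I=2. No two adjacent vertices share a color.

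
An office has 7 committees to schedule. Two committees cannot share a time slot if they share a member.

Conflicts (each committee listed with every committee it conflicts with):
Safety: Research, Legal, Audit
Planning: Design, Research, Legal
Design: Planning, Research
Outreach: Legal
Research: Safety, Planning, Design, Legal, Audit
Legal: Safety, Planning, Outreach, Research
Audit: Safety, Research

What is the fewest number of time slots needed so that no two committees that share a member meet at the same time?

3

Safety, Research, Legal pairwise conflict, so at least 3 time slots are needed.
Using 3 time slots: Safety=3, Planning=3, Design=2, Outreach=1, Research=1, Legal=2, Audit=2. Every pair that conflicts lands in different time slots.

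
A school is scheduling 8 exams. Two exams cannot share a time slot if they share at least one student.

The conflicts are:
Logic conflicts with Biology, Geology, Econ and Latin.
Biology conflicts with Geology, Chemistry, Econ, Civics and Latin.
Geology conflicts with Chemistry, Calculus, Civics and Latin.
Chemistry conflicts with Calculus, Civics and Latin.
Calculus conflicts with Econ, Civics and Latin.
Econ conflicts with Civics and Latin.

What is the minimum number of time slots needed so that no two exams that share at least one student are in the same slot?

4

Logic, Biology, Geology, Latin pairwise conflict, so at least 4 time slots are needed.
4 time slots suffice: time slot 1 → {Civics, Latin}; time slot 2 → {Geology, Econ}; time slot 3 → {Biology, Calculus}; time slot 4 → {Logic, Chemistry}. Each listed conflict is separated.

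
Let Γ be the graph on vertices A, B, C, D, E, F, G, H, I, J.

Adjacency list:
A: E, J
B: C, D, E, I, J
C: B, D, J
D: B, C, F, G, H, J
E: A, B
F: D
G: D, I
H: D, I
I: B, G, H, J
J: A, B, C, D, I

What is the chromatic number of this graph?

4

B, C, D, J are mutually adjacent (a clique of size 4), so at least 4 colors are needed.
A valid assignment using 4 colors: A=3, B=3, C=4, D=1, E=1, F=2, G=2, H=2, I=1, J=2. Each edge has distinct colors on its endpoints.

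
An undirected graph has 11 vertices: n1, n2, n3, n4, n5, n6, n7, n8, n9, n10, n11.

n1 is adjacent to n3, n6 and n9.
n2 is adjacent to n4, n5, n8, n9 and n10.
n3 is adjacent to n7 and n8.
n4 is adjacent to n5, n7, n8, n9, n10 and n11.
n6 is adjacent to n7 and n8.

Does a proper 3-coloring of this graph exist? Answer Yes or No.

The chromatic number is 3. n2, n4, n8 are mutually adjacent, so at least 3 colors are needed.
3 colors suffice: color 1 → {n3, n4, n6}; color 2 → {n1, n2, n7, n11}; color 3 → {n5, n8, n9, n10}.
That is already a proper 3-coloring.

Yes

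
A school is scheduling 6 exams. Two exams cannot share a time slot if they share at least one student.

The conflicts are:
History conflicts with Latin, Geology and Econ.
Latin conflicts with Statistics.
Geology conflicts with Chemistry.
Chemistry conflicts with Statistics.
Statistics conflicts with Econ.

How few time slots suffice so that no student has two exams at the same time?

The cycle Chemistry-Statistics-Econ-History-Geology-Chemistry has odd length 5, so it cannot be 2-colored; at least 3 time slots are needed.
3 time slots suffice: time slot 1 → {History, Statistics}; time slot 2 → {Latin, Geology, Econ}; time slot 3 → {Chemistry}. Each listed conflict is separated.

3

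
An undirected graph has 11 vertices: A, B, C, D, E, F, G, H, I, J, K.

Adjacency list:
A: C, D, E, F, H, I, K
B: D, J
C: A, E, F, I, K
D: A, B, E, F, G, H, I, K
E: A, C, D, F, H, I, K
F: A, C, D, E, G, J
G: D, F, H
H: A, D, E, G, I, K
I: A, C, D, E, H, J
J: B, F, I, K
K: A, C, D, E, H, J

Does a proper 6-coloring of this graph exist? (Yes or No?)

Yes

The chromatic number is 5. A, D, E, H, I are mutually adjacent (a clique of size 5), so at least 5 colors are needed.
5 colors suffice: color 1 → {C, D, J}; color 2 → {A, B, G}; color 3 → {E}; color 4 → {F, H}; color 5 → {I, K}.
Since 6 ≥ 5, a proper 6-coloring certainly exists.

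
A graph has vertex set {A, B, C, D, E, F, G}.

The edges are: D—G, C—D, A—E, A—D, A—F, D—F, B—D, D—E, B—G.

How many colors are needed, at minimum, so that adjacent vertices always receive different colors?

3

B, D, G form a triangle, so at least 3 colors are needed.
3 colors suffice: color 1 → {D}; color 2 → {A, B, C}; color 3 → {E, F, G}. Every edge joins two different colors.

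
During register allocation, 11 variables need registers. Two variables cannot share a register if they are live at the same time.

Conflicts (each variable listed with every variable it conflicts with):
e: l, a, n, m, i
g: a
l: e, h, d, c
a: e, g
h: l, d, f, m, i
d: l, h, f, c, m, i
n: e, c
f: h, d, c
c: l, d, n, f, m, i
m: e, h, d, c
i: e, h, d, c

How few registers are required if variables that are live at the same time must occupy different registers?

3

l, h, d all conflict with each other, so at least 3 registers are needed.
3 registers suffice: register 1 → {e, g, h, c}; register 2 → {a, d, n}; register 3 → {l, f, m, i}. Each listed conflict is separated.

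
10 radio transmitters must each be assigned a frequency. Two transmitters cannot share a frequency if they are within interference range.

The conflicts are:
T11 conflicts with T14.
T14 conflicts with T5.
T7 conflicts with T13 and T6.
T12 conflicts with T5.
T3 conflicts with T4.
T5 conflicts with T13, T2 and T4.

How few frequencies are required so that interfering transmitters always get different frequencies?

2

T5 and T2 conflict, so at least 2 frequencies are needed.
A valid assignment using 2 frequencies: T11=1, T14=2, T7=1, T12=2, T3=1, T5=1, T13=2, T2=2, T6=2, T4=2. Every pair that conflicts lands in different frequencies.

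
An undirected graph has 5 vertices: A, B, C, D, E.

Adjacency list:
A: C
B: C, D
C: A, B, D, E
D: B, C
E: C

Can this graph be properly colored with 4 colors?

Yes

The chromatic number is 3. B, C, D are pairwise adjacent, so at least 3 colors are needed.
3 colors suffice: A=blue, B=blue, C=red, D=green, E=blue.
Since 4 ≥ 3, a proper 4-coloring certainly exists.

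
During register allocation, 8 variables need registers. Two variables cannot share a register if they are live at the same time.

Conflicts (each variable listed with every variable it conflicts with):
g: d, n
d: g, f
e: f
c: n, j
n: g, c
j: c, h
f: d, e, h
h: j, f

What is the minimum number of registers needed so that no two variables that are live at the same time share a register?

3

The cycle c-j-h-f-d-g-n-c has odd length 7, so it cannot be 2-colored; at least 3 registers are needed.
Using 3 registers: g=1, d=2, e=2, c=1, n=2, j=3, f=1, h=2. Every pair that conflicts lands in different registers.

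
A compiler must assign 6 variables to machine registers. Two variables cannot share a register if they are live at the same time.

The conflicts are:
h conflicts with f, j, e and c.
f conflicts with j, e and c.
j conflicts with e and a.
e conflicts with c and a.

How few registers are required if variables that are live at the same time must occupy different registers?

h, f, j, e all conflict with each other, so at least 4 registers are needed.
4 registers suffice: register 1 → {e}; register 2 → {j, c}; register 3 → {h, a}; register 4 → {f}. Each listed conflict is separated.

4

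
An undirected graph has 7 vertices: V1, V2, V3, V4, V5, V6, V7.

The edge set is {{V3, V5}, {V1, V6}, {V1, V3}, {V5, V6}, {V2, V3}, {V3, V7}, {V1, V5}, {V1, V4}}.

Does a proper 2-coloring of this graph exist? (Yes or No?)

V1, V3, V5 are mutually adjacent, so at least 3 colors are needed.
So 2 colors are not enough.

No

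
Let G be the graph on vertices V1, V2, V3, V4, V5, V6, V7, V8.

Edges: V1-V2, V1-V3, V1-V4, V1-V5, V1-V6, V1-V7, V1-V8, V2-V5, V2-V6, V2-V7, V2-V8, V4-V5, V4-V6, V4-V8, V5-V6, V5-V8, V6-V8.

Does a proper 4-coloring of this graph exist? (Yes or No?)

V1, V4, V5, V6, V8 are pairwise adjacent (a clique of size 5), so at least 5 colors are needed.
So 4 colors are not enough.

No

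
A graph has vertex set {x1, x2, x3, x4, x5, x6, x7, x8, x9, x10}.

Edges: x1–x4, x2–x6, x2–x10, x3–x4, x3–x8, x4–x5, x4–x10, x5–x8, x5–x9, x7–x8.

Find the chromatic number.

x4 and x5 are adjacent, so at least 2 colors are needed.
A valid assignment using 2 colors: x1=blue, x2=red, x3=blue, x4=red, x5=blue, x6=blue, x7=blue, x8=red, x9=red, x10=blue. No two adjacent vertices share a color.

2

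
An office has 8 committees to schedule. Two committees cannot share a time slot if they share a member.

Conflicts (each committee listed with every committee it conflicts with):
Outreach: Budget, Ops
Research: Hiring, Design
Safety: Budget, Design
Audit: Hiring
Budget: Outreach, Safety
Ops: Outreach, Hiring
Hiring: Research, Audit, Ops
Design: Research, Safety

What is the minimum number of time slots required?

3

The cycle Safety-Budget-Outreach-Ops-Hiring-Research-Design-Safety has odd length 7, so it cannot be 2-colored; at least 3 time slots are needed.
A valid assignment using 3 time slots: Outreach=1, Research=2, Safety=2, Audit=2, Budget=3, Ops=2, Hiring=1, Design=1. Each listed conflict is separated.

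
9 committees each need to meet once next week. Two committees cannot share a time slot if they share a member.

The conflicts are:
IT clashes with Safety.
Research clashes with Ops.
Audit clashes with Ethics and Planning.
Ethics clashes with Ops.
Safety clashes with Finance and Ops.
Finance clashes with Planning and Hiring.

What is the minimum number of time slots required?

2

IT and Safety conflict, so at least 2 time slots are needed.
2 time slots suffice: time slot 1 → {Research, Ethics, Safety, Planning, Hiring}; time slot 2 → {IT, Audit, Finance, Ops}. No two conflicting committees share a time slot.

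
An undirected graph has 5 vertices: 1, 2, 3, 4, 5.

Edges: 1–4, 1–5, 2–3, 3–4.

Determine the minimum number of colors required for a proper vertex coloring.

1 and 4 are adjacent, so at least 2 colors are needed.
2 colors suffice: color a → {1, 3}; color b → {2, 4, 5}. No two adjacent vertices share a color.

2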